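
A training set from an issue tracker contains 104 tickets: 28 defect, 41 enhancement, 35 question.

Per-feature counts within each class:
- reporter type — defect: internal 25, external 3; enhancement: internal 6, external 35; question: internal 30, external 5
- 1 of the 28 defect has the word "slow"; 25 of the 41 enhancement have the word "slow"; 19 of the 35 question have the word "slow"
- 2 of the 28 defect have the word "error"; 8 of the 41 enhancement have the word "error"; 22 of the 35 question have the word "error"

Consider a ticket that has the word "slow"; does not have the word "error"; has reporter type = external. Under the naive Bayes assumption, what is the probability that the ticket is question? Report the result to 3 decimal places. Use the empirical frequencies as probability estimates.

0.055

defect: (28/104) × (3/28) × (1/28) × (26/28) ≈ 0.000956633
enhancement: (41/104) × (35/41) × (25/41) × (33/41) ≈ 0.165166
question: (35/104) × (5/35) × (19/35) × (13/35) ≈ 0.00969388
P(question | x) = 0.00969388 / 0.175816513 ≈ 0.055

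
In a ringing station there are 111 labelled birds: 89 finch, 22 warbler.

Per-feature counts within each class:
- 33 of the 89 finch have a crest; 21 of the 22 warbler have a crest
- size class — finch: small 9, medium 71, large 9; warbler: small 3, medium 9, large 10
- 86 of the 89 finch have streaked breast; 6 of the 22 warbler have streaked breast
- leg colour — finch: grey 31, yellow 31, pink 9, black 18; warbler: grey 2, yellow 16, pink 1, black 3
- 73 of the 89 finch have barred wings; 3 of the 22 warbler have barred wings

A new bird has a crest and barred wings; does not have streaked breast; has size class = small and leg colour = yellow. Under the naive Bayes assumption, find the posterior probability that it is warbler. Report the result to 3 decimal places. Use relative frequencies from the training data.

finch: (89/111) × (33/89) × (9/89) × (3/89) × (31/89) × (73/89) ≈ 0.00028952
warbler: (22/111) × (21/22) × (3/22) × (16/22) × (16/22) × (3/22) ≈ 0.00186075
P(warbler | x) = 0.00186075 / 0.00215027 ≈ 0.865

0.865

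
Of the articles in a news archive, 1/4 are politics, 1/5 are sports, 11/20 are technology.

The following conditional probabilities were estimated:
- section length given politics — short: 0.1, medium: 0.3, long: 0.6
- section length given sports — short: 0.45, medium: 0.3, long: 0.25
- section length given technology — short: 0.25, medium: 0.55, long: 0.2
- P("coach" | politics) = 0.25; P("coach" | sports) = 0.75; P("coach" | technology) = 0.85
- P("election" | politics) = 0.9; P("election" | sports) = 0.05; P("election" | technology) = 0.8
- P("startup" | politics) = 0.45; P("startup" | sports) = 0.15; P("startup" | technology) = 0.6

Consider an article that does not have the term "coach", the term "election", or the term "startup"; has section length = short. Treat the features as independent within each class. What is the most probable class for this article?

politics: 0.25 × 0.1 × (1−0.25) × (1−0.9) × (1−0.45) = 0.00103125
sports: 0.2 × 0.45 × (1−0.75) × (1−0.05) × (1−0.15) = 0.01816875
technology: 0.55 × 0.25 × (1−0.85) × (1−0.8) × (1−0.6) = 0.00165
Highest score → sports.

sports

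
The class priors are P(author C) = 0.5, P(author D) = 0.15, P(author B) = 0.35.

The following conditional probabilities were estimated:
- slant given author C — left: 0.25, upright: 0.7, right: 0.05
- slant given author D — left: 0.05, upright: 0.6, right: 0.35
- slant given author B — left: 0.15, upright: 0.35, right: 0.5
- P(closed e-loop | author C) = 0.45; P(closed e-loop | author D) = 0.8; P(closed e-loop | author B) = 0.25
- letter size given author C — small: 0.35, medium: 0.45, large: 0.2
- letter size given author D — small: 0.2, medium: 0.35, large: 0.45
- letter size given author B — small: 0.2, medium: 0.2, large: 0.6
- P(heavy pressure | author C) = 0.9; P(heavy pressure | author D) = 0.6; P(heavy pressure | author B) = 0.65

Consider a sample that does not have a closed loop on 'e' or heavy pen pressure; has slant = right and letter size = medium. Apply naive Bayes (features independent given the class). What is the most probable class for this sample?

author C: 0.5 × 0.05 × (1−0.45) × 0.45 × (1−0.9) = 0.00061875
author D: 0.15 × 0.35 × (1−0.8) × 0.35 × (1−0.6) = 0.00147
author B: 0.35 × 0.5 × (1−0.25) × 0.2 × (1−0.65) = 0.0091875
Highest score → author B.

author B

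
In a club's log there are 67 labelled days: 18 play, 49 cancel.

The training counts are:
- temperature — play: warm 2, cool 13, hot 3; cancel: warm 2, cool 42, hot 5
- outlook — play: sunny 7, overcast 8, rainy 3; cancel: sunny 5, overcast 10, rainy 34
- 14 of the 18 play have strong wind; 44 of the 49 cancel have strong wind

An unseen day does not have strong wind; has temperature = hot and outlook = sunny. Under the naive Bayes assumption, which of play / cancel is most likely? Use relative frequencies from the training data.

play

play: (18/67) × (3/18) × (7/18) × (4/18) ≈ 0.00386954
cancel: (49/67) × (5/49) × (5/49) × (5/49) ≈ 0.000777039
Highest score → play.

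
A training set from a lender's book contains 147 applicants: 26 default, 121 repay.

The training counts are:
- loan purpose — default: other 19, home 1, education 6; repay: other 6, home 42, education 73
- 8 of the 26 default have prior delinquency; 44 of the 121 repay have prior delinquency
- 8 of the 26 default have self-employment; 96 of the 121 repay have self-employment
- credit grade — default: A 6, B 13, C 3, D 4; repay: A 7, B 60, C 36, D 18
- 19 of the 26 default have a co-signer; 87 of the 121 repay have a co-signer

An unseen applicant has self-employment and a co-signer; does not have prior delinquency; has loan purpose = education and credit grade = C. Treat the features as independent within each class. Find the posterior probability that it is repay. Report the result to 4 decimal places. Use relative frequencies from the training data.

default: (26/147) × (6/26) × (18/26) × (8/26) × (3/26) × (19/26) ≈ 0.000733125
repay: (121/147) × (73/121) × (77/121) × (96/121) × (36/121) × (87/121) ≈ 0.0536349
P(repay | x) = 0.0536349 / 0.054368025 ≈ 0.9865

0.9865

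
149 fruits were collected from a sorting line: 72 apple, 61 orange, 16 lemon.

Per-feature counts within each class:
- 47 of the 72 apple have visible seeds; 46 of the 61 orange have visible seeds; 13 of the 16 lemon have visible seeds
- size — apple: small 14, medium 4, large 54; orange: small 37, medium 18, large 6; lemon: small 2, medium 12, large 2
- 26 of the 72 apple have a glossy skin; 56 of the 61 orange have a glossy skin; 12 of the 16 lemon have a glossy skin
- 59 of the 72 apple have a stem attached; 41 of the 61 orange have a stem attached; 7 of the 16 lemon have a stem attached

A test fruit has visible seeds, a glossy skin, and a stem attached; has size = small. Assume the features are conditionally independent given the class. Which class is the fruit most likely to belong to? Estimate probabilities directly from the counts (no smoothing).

apple: (72/149) × (47/72) × (14/72) × (26/72) × (59/72) ≈ 0.0181496
orange: (61/149) × (46/61) × (37/61) × (56/61) × (41/61) ≈ 0.115546
lemon: (16/149) × (13/16) × (2/16) × (12/16) × (7/16) ≈ 0.00357854
Highest score → orange.

orange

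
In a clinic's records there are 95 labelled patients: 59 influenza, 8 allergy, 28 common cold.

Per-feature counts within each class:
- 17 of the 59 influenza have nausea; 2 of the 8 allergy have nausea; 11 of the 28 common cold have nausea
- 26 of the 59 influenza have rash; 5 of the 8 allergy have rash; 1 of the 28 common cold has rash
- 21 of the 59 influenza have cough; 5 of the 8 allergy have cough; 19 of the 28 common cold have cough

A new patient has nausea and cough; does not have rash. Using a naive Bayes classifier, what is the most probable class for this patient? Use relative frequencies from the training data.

common cold

influenza: (59/95) × (17/59) × (33/59) × (21/59) ≈ 0.035625
allergy: (8/95) × (2/8) × (3/8) × (5/8) ≈ 0.00493421
common cold: (28/95) × (11/28) × (27/28) × (19/28) ≈ 0.0757653
Highest score → common cold.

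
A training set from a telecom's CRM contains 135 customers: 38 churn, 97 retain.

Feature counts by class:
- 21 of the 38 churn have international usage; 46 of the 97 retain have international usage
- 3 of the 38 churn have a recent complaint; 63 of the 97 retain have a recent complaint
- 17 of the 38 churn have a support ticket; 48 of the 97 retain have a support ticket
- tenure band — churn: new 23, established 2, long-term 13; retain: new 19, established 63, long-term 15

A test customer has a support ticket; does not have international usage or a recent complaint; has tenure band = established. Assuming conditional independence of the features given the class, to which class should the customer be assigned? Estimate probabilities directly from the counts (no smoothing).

retain

churn: (38/135) × (17/38) × (35/38) × (17/38) × (2/38) ≈ 0.00273093
retain: (97/135) × (51/97) × (34/97) × (48/97) × (63/97) ≈ 0.0425581
Highest score → retain.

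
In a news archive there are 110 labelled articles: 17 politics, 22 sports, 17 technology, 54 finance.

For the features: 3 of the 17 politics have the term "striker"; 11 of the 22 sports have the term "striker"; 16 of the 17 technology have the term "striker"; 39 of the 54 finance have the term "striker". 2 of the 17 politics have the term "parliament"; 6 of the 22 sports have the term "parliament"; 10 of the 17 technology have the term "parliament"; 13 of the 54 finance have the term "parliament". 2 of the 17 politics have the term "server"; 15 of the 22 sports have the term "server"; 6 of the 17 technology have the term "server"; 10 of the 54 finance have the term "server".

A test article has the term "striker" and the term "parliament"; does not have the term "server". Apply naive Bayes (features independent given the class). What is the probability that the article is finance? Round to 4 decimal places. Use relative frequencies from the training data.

politics: (17/110) × (3/17) × (2/17) × (15/17) ≈ 0.00283108
sports: (22/110) × (11/22) × (6/22) × (7/22) ≈ 0.00867769
technology: (17/110) × (16/17) × (10/17) × (11/17) ≈ 0.0553633
finance: (54/110) × (39/54) × (13/54) × (44/54) ≈ 0.0695473
P(finance | x) = 0.0695473 / 0.13641937 ≈ 0.5098

0.5098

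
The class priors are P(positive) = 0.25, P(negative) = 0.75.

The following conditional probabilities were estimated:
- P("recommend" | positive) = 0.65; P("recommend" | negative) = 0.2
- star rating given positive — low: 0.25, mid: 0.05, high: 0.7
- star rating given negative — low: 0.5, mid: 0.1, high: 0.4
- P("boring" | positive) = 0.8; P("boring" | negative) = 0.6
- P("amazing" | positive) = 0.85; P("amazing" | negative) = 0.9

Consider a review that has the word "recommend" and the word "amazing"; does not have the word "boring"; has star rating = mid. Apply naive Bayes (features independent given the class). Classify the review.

positive: 0.25 × 0.65 × 0.05 × (1−0.8) × 0.85 = 0.00138125
negative: 0.75 × 0.2 × 0.1 × (1−0.6) × 0.9 = 0.0054
Highest score → negative.

negative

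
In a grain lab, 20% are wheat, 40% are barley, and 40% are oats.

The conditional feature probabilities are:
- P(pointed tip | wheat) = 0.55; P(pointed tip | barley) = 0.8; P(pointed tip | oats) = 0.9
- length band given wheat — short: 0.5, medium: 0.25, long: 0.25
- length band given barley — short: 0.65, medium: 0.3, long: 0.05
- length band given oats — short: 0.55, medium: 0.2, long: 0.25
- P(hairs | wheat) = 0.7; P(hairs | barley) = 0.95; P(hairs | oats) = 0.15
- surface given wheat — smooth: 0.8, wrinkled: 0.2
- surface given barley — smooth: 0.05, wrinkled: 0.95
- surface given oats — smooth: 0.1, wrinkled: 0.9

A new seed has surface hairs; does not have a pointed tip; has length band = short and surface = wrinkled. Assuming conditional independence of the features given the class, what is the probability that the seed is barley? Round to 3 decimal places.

wheat: 0.2 × (1−0.55) × 0.5 × 0.7 × 0.2 = 0.0063
barley: 0.4 × (1−0.8) × 0.65 × 0.95 × 0.95 = 0.04693
oats: 0.4 × (1−0.9) × 0.55 × 0.15 × 0.9 = 0.00297
P(barley | x) = 0.04693 / 0.0562 ≈ 0.835

0.835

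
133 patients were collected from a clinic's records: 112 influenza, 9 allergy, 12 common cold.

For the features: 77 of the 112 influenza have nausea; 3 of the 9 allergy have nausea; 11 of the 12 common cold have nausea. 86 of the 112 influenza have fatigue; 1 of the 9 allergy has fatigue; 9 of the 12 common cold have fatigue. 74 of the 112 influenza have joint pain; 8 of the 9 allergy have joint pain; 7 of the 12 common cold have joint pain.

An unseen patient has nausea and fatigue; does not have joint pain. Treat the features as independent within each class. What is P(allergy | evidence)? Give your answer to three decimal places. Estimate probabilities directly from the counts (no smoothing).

influenza: (112/133) × (77/112) × (86/112) × (38/112) ≈ 0.150829
allergy: (9/133) × (3/9) × (1/9) × (1/9) ≈ 0.000278474
common cold: (12/133) × (11/12) × (9/12) × (5/12) ≈ 0.0258459
P(allergy | x) = 0.000278474 / 0.176953374 ≈ 0.002

0.002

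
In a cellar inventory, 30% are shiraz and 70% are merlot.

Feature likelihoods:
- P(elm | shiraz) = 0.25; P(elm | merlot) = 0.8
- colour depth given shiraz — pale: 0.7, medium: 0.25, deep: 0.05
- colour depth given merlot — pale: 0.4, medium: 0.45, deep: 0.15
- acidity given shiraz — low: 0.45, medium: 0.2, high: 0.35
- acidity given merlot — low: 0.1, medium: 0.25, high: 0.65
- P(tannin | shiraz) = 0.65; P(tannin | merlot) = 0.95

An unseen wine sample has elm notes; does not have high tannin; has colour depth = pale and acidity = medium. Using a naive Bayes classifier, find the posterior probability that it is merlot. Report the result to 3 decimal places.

0.432

shiraz: 0.3 × 0.25 × 0.7 × 0.2 × (1−0.65) = 0.003675
merlot: 0.7 × 0.8 × 0.4 × 0.25 × (1−0.95) = 0.0028
P(merlot | x) = 0.0028 / 0.006475 ≈ 0.432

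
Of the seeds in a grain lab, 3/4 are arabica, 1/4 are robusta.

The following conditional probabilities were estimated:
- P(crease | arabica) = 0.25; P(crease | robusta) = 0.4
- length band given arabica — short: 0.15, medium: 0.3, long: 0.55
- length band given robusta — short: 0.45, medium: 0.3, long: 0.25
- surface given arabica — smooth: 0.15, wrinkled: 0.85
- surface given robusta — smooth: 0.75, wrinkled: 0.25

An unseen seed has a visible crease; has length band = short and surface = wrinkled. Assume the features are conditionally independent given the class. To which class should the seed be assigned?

arabica

arabica: 0.75 × 0.25 × 0.15 × 0.85 = 0.02390625
robusta: 0.25 × 0.4 × 0.45 × 0.25 = 0.01125
Highest score → arabica.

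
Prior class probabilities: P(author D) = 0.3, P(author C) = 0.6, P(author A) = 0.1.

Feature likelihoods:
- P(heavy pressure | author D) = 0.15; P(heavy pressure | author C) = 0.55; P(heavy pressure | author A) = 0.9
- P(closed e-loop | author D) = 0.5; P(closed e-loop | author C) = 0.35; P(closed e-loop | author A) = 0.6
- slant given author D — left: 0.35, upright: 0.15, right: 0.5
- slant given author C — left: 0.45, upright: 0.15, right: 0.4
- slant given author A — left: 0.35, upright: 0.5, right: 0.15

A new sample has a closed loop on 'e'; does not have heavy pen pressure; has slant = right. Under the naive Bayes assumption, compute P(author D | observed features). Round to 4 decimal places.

author D: 0.3 × (1−0.15) × 0.5 × 0.5 = 0.06375
author C: 0.6 × (1−0.55) × 0.35 × 0.4 = 0.0378
author A: 0.1 × (1−0.9) × 0.6 × 0.15 = 0.0009
P(author D | x) = 0.06375 / 0.10245 ≈ 0.6223

0.6223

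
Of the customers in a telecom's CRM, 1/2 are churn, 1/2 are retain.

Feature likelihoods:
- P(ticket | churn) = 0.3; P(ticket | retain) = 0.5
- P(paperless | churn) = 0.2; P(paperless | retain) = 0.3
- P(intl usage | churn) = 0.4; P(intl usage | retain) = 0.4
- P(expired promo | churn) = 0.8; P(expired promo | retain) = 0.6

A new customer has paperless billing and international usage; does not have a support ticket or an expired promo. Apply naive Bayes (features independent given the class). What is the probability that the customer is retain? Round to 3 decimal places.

churn: 0.5 × (1−0.3) × 0.2 × 0.4 × (1−0.8) = 0.0056
retain: 0.5 × (1−0.5) × 0.3 × 0.4 × (1−0.6) = 0.012
P(retain | x) = 0.012 / 0.0176 ≈ 0.682

0.682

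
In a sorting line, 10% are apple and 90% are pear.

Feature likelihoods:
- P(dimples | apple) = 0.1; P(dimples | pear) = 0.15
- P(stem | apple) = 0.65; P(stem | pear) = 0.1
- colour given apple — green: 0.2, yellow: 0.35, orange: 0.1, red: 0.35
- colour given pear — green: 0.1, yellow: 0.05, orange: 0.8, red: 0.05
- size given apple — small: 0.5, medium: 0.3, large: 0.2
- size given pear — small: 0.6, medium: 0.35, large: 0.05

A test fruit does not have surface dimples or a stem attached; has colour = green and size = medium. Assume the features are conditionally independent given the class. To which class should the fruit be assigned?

pear

apple: 0.1 × (1−0.1) × (1−0.65) × 0.2 × 0.3 = 0.00189
pear: 0.9 × (1−0.15) × (1−0.1) × 0.1 × 0.35 = 0.0240975
Highest score → pear.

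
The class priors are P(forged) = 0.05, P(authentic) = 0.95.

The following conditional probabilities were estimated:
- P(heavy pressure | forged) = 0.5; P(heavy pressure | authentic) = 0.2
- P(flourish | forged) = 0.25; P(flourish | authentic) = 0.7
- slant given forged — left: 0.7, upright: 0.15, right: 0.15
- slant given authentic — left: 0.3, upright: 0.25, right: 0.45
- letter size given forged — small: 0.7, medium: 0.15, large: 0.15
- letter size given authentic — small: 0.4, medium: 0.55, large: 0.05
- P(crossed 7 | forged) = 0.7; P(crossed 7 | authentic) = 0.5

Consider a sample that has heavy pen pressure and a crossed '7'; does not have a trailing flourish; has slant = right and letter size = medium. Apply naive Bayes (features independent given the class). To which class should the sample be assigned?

forged: 0.05 × 0.5 × (1−0.25) × 0.15 × 0.15 × 0.7 = 0.0002953125
authentic: 0.95 × 0.2 × (1−0.7) × 0.45 × 0.55 × 0.5 = 0.00705375
Highest score → authentic.

authentic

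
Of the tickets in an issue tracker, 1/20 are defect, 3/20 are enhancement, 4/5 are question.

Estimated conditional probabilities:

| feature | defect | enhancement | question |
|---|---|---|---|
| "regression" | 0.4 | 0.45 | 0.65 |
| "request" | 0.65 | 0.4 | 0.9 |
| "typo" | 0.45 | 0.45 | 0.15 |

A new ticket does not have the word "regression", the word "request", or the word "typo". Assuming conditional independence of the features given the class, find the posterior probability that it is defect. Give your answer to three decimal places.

defect: 0.05 × (1−0.4) × (1−0.65) × (1−0.45) = 0.005775
enhancement: 0.15 × (1−0.45) × (1−0.4) × (1−0.45) = 0.027225
question: 0.8 × (1−0.65) × (1−0.9) × (1−0.15) = 0.0238
P(defect | x) = 0.005775 / 0.0568 ≈ 0.102

0.102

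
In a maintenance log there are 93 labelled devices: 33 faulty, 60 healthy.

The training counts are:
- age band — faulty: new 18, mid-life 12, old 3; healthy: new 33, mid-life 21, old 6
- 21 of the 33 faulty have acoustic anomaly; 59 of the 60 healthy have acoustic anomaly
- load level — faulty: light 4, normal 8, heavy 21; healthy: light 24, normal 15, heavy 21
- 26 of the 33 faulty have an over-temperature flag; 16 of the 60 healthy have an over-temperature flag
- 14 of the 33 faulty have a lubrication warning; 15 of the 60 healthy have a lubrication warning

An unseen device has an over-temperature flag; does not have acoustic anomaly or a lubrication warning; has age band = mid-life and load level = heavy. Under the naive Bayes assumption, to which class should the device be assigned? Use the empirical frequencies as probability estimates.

faulty

faulty: (33/93) × (12/33) × (12/33) × (21/33) × (26/33) × (19/33) ≈ 0.0135447
healthy: (60/93) × (21/60) × (1/60) × (21/60) × (16/60) × (45/60) ≈ 0.000263441
Highest score → faulty.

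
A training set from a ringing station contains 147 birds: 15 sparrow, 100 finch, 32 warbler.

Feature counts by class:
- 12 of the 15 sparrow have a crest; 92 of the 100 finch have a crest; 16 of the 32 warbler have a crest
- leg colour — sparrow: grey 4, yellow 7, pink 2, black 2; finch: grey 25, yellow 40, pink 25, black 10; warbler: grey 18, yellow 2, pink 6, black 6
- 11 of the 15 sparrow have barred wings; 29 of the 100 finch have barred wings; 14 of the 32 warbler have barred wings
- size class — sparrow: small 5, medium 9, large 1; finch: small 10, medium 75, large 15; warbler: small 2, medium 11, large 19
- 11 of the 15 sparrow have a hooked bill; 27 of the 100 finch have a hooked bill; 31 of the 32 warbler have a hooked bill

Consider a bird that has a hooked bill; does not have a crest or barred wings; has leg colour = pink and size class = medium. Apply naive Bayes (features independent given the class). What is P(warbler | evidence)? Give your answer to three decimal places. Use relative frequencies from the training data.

0.627

sparrow: (15/147) × (3/15) × (2/15) × (4/15) × (9/15) × (11/15) ≈ 0.000319274
finch: (100/147) × (8/100) × (25/100) × (71/100) × (75/100) × (27/100) ≈ 0.00195612
warbler: (32/147) × (16/32) × (6/32) × (18/32) × (11/32) × (31/32) ≈ 0.00382279
P(warbler | x) = 0.00382279 / 0.006098184 ≈ 0.627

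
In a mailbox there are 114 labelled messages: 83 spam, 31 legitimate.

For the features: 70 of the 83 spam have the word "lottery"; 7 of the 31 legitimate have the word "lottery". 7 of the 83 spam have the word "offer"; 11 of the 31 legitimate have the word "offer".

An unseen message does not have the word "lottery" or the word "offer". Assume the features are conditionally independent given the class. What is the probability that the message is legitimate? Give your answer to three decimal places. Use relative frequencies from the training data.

spam: (83/114) × (13/83) × (76/83) ≈ 0.104418
legitimate: (31/114) × (24/31) × (20/31) ≈ 0.135823
P(legitimate | x) = 0.135823 / 0.240241 ≈ 0.565

0.565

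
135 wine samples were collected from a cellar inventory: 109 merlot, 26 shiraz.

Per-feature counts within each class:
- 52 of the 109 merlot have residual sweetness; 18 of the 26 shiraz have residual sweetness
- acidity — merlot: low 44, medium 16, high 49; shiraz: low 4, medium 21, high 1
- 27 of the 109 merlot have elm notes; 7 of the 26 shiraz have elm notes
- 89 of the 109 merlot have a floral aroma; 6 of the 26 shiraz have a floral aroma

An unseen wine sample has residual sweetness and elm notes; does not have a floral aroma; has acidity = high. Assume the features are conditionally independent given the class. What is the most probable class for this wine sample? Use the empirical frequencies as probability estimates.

merlot

merlot: (109/135) × (52/109) × (49/109) × (27/109) × (20/109) ≈ 0.00787009
shiraz: (26/135) × (18/26) × (1/26) × (7/26) × (20/26) ≈ 0.00106205
Highest score → merlot.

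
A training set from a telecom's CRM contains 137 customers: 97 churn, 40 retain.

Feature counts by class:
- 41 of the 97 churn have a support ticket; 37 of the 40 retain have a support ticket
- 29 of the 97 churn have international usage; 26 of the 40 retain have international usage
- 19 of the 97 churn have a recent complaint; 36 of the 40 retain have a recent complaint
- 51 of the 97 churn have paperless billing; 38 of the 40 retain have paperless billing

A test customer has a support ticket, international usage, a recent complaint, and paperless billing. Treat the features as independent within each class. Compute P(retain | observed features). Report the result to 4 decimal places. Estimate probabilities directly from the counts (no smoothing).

0.9422

churn: (97/137) × (41/97) × (29/97) × (19/97) × (51/97) ≈ 0.00921446
retain: (40/137) × (37/40) × (26/40) × (36/40) × (38/40) ≈ 0.150093
P(retain | x) = 0.150093 / 0.15930746 ≈ 0.9422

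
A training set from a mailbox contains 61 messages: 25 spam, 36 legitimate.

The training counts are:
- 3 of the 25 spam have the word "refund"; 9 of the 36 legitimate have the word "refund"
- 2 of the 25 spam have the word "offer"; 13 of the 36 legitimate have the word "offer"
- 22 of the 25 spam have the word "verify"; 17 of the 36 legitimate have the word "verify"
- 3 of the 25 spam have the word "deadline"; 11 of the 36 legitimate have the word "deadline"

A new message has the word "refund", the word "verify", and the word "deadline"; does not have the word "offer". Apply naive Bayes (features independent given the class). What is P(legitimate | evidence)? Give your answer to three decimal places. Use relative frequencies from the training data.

spam: (25/61) × (3/25) × (23/25) × (22/25) × (3/25) ≈ 0.00477797
legitimate: (36/61) × (9/36) × (23/36) × (17/36) × (11/36) ≈ 0.0136011
P(legitimate | x) = 0.0136011 / 0.01837907 ≈ 0.740

0.740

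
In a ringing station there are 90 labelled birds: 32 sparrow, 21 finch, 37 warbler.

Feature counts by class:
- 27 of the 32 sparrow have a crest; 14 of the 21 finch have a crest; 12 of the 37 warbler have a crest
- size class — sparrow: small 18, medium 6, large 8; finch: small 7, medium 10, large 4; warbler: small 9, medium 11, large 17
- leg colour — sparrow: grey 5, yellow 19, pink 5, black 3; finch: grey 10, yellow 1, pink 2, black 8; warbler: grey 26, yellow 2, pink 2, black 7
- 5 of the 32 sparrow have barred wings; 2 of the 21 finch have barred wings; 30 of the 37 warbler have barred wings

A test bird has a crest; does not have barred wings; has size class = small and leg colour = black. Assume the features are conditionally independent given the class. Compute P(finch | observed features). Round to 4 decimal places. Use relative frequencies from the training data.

sparrow: (32/90) × (27/32) × (18/32) × (3/32) × (27/32) = 0.013348388671875
finch: (21/90) × (14/21) × (7/21) × (8/21) × (19/21) ≈ 0.0178718
warbler: (37/90) × (12/37) × (9/37) × (7/37) × (7/37) ≈ 0.00116084
P(finch | x) = 0.0178718 / 0.032381028671875 ≈ 0.5519

0.5519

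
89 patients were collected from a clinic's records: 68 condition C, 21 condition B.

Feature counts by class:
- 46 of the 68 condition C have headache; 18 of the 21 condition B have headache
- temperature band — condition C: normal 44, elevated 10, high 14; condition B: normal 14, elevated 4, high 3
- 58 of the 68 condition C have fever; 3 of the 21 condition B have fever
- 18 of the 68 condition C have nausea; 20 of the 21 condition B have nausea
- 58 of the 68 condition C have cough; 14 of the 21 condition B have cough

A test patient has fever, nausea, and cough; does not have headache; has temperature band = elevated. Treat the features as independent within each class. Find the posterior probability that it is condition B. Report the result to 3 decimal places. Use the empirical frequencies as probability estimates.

condition C: (68/89) × (22/68) × (10/68) × (58/68) × (18/68) × (58/68) ≈ 0.00700044
condition B: (21/89) × (3/21) × (4/21) × (3/21) × (20/21) × (14/21) ≈ 0.000582362
P(condition B | x) = 0.000582362 / 0.007582802 ≈ 0.077

0.077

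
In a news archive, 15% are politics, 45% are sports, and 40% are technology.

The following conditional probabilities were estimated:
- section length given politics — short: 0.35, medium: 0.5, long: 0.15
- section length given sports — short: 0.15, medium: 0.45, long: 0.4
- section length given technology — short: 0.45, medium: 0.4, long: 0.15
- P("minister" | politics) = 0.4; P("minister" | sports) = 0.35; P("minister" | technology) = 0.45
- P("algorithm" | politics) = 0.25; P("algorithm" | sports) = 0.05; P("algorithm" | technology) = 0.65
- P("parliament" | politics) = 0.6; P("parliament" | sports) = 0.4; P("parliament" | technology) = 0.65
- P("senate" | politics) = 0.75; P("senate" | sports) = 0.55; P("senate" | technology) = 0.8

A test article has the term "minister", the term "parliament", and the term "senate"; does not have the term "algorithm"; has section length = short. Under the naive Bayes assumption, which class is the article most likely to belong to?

politics: 0.15 × 0.35 × 0.4 × (1−0.25) × 0.6 × 0.75 = 0.0070875
sports: 0.45 × 0.15 × 0.35 × (1−0.05) × 0.4 × 0.55 = 0.004937625
technology: 0.4 × 0.45 × 0.45 × (1−0.65) × 0.65 × 0.8 = 0.014742
Highest score → technology.

technology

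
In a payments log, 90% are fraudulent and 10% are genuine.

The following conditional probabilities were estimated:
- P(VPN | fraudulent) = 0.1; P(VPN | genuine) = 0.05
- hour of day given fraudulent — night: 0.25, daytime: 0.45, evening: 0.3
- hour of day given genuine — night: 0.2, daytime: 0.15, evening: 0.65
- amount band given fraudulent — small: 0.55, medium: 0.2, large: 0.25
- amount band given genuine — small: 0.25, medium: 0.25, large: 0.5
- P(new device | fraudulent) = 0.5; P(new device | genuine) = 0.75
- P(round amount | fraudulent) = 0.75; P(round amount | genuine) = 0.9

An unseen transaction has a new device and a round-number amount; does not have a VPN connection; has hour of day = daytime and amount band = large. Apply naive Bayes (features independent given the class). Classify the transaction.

fraudulent

fraudulent: 0.9 × (1−0.1) × 0.45 × 0.25 × 0.5 × 0.75 = 0.034171875
genuine: 0.1 × (1−0.05) × 0.15 × 0.5 × 0.75 × 0.9 = 0.004809375
Highest score → fraudulent.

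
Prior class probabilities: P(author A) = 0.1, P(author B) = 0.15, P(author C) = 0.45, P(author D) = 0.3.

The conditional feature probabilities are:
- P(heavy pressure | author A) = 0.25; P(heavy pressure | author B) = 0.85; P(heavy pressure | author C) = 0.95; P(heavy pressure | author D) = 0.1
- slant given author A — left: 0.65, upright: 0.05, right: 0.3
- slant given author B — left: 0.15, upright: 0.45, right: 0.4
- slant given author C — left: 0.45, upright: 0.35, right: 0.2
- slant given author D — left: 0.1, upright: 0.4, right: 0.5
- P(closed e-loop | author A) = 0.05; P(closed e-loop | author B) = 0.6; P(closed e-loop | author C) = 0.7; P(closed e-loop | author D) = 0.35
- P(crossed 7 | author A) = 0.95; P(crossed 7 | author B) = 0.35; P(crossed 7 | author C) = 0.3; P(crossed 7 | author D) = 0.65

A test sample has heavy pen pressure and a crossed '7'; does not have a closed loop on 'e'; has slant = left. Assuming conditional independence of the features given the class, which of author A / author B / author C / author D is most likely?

author C

author A: 0.1 × 0.25 × 0.65 × (1−0.05) × 0.95 = 0.014665625
author B: 0.15 × 0.85 × 0.15 × (1−0.6) × 0.35 = 0.0026775
author C: 0.45 × 0.95 × 0.45 × (1−0.7) × 0.3 = 0.01731375
author D: 0.3 × 0.1 × 0.1 × (1−0.35) × 0.65 = 0.0012675
Highest score → author C.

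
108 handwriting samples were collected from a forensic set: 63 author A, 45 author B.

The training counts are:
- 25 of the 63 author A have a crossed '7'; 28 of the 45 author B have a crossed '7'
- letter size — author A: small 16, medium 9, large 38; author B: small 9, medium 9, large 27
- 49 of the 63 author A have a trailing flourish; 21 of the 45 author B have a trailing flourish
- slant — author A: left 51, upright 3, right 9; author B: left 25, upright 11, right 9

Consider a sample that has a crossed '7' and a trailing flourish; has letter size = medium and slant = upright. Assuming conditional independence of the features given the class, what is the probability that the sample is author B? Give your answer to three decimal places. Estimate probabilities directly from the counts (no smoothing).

author A: (63/108) × (25/63) × (9/63) × (49/63) × (3/63) ≈ 0.00122477
author B: (45/108) × (28/45) × (9/45) × (21/45) × (11/45) ≈ 0.00591495
P(author B | x) = 0.00591495 / 0.00713972 ≈ 0.828

0.828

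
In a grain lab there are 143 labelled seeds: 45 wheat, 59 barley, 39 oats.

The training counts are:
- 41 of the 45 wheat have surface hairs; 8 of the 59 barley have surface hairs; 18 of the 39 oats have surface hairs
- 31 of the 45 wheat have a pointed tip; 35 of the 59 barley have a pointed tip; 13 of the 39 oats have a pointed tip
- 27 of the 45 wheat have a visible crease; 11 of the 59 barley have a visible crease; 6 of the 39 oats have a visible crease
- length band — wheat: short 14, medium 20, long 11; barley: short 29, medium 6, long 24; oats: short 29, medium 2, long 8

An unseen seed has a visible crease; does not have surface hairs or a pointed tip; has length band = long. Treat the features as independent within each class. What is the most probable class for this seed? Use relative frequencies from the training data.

wheat: (45/143) × (4/45) × (14/45) × (27/45) × (11/45) ≈ 0.00127635
barley: (59/143) × (51/59) × (24/59) × (11/59) × (24/59) ≈ 0.0110025
oats: (39/143) × (21/39) × (26/39) × (6/39) × (8/39) ≈ 0.00308961
Highest score → barley.

barley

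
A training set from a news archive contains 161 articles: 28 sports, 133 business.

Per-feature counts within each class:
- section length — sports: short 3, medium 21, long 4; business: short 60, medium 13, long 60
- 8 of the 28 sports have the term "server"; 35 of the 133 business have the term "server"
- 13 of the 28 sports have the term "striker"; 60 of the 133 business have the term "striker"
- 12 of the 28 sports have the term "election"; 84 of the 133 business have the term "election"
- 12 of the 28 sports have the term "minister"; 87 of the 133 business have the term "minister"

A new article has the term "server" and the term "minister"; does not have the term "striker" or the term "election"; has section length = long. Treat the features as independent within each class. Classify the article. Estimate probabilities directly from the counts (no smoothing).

business

sports: (28/161) × (4/28) × (8/28) × (15/28) × (16/28) × (12/28) ≈ 0.000931289
business: (133/161) × (60/133) × (35/133) × (73/133) × (49/133) × (87/133) ≈ 0.0129725
Highest score → business.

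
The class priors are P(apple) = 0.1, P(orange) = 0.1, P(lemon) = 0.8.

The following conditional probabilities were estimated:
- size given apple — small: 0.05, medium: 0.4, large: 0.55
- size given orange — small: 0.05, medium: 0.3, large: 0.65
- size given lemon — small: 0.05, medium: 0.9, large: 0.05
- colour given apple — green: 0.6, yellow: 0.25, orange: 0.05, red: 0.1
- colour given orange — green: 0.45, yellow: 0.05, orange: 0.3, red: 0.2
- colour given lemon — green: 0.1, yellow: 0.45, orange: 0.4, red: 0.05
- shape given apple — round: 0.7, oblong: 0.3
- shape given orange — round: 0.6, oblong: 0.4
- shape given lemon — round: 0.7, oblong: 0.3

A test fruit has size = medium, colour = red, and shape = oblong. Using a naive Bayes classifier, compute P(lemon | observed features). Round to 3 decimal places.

0.750

apple: 0.1 × 0.4 × 0.1 × 0.3 = 0.0012
orange: 0.1 × 0.3 × 0.2 × 0.4 = 0.0024
lemon: 0.8 × 0.9 × 0.05 × 0.3 = 0.0108
P(lemon | x) = 0.0108 / 0.0144 ≈ 0.750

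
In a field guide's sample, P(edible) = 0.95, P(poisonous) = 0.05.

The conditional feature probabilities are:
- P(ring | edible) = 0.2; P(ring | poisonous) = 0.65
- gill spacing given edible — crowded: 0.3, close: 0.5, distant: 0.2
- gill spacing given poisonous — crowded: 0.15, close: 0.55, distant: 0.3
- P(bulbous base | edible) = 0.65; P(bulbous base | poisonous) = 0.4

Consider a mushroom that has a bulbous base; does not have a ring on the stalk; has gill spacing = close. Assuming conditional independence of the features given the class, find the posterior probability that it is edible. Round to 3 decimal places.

0.985

edible: 0.95 × (1−0.2) × 0.5 × 0.65 = 0.247
poisonous: 0.05 × (1−0.65) × 0.55 × 0.4 = 0.00385
P(edible | x) = 0.247 / 0.25085 ≈ 0.985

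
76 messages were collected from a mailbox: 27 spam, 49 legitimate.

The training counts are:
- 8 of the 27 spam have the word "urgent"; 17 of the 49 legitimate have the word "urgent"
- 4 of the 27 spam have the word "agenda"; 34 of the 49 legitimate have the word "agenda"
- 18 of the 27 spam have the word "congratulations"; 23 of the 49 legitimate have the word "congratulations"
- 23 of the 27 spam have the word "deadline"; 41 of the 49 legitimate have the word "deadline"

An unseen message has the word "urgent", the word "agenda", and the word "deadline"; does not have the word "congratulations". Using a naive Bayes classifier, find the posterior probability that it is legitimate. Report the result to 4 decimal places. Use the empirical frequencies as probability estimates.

spam: (27/76) × (8/27) × (4/27) × (9/27) × (23/27) ≈ 0.00442808
legitimate: (49/76) × (17/49) × (34/49) × (26/49) × (41/49) ≈ 0.0689102
P(legitimate | x) = 0.0689102 / 0.07333828 ≈ 0.9396

0.9396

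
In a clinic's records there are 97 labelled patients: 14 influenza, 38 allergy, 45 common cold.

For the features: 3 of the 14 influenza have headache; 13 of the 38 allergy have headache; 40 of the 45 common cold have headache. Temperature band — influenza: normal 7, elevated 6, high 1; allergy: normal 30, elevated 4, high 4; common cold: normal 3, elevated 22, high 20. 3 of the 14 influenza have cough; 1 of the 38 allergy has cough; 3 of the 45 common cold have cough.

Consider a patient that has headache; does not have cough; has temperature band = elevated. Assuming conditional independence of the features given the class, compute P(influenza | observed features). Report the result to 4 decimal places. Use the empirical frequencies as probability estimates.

0.0491

influenza: (14/97) × (3/14) × (6/14) × (11/14) ≈ 0.0104145
allergy: (38/97) × (13/38) × (4/38) × (37/38) ≈ 0.0137362
common cold: (45/97) × (40/45) × (22/45) × (42/45) ≈ 0.188163
P(influenza | x) = 0.0104145 / 0.2123137 ≈ 0.0491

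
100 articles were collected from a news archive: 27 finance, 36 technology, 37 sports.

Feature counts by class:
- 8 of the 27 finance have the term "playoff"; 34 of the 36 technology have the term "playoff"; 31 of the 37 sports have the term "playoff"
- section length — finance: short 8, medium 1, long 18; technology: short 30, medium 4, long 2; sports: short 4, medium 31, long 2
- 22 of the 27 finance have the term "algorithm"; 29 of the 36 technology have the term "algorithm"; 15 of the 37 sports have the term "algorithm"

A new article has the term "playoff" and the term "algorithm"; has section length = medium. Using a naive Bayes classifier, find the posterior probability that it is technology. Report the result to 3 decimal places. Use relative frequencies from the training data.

finance: (27/100) × (8/27) × (1/27) × (22/27) ≈ 0.00241427
technology: (36/100) × (34/36) × (4/36) × (29/36) ≈ 0.0304321
sports: (37/100) × (31/37) × (31/37) × (15/37) ≈ 0.105296
P(technology | x) = 0.0304321 / 0.13814237 ≈ 0.220

0.220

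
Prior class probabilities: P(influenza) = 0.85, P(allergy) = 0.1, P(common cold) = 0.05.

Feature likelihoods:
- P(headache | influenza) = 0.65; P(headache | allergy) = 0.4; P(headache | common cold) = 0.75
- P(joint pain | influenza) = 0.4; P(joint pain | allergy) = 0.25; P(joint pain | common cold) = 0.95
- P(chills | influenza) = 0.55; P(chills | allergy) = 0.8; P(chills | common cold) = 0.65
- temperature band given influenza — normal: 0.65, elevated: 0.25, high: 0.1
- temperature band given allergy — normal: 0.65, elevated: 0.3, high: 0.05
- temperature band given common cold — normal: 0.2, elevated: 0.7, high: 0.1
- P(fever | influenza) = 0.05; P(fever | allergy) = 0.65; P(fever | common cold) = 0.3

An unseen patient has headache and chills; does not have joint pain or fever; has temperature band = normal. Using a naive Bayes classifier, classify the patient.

influenza

influenza: 0.85 × 0.65 × (1−0.4) × 0.55 × 0.65 × (1−0.05) = 0.1125856875
allergy: 0.1 × 0.4 × (1−0.25) × 0.8 × 0.65 × (1−0.65) = 0.00546
common cold: 0.05 × 0.75 × (1−0.95) × 0.65 × 0.2 × (1−0.3) = 0.000170625
Highest score → influenza.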